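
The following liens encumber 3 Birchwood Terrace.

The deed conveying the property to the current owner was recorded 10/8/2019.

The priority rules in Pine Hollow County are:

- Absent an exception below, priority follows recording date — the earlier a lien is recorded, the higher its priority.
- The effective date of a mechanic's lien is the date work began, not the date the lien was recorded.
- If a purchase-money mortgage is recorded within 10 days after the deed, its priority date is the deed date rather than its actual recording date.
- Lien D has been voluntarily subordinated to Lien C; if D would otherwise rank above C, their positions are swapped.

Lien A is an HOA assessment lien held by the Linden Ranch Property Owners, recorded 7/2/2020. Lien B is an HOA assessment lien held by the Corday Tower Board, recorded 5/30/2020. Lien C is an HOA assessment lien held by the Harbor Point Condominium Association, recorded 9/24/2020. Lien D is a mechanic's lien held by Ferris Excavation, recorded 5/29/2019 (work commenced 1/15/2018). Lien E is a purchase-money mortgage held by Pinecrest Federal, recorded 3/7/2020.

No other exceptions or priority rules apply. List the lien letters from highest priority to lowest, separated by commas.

C, E, B, A, D

First, effective dates: D relates back to 1/15/2018 (work commenced); E missed the 10-day window (151 days after the deed), so its recording date stands.
By effective date: D (1/15/2018), E (3/7/2020), B (5/30/2020), A (7/2/2020), C (9/24/2020).
D is senior to C before the subordination, so the two trade places.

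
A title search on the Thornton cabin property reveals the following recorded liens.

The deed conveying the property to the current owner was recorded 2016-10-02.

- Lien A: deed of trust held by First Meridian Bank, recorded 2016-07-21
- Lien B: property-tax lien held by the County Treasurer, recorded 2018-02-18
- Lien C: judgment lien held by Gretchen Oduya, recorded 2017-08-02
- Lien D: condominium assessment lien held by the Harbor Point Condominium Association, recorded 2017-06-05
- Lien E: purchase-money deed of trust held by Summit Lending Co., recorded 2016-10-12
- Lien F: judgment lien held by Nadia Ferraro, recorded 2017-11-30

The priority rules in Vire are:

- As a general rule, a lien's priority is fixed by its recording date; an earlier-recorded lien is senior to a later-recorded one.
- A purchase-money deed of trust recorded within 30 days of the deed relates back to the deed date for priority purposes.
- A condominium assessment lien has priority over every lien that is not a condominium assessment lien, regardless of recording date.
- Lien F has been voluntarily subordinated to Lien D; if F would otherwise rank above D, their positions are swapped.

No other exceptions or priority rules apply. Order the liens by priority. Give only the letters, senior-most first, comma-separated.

D, A, E, C, F, B

Adjusting effective dates: E's effective date is the deed date, 2016-10-02.
D is a condominium assessment lien, so it outranks all other liens regardless of date.
Remaining liens by effective date: A (2016-07-21), E (2016-10-02), C (2017-08-02), F (2017-11-30), B (2018-02-18).
F is already junior to D, so the subordination agreement changes nothing.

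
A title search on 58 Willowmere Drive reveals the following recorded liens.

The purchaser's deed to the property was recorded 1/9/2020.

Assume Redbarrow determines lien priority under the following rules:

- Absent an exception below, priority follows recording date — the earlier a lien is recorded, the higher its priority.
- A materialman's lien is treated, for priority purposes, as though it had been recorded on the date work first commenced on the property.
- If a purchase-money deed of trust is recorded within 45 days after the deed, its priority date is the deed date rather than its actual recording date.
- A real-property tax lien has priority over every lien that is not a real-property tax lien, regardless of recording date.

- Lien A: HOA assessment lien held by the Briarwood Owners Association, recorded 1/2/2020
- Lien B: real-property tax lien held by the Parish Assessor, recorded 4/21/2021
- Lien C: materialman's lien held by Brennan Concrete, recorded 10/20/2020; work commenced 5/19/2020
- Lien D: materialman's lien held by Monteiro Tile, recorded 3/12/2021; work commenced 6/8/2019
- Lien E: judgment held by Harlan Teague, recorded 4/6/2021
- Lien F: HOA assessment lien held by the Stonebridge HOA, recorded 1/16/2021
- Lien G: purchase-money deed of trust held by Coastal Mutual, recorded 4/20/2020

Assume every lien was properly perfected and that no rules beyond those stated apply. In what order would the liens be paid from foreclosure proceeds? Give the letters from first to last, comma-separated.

Effective dates: C's effective date is 5/19/2020, when work began; D relates back to 6/8/2019 (work commenced); G missed the 45-day window (102 days after the deed), so its recording date stands.
B is a real-property tax lien and takes priority over every other lien.
The other liens, earliest effective date first: D (6/8/2019), A (1/2/2020), G (4/20/2020), C (5/19/2020), F (1/16/2021), E (4/6/2021).

B, D, A, G, C, F, E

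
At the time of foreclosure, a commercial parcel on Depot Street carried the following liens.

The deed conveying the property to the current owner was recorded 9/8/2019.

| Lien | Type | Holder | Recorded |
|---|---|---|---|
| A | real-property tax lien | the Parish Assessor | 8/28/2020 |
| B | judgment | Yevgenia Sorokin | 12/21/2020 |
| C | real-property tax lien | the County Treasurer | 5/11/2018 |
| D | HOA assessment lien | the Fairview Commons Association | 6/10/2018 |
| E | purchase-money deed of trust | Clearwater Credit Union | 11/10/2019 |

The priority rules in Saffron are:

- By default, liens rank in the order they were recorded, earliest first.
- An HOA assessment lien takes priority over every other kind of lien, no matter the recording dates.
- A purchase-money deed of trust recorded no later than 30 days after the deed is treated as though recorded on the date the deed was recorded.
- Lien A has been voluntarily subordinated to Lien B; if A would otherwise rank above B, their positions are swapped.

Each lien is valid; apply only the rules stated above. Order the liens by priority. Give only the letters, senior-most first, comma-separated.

D, C, E, B, A

First, effective dates: E missed the 30-day window (63 days after the deed), so its recording date stands.
D is an HOA assessment lien, so it outranks all other liens regardless of date.
Remaining liens by effective date: C (5/11/2018), E (11/10/2019), A (8/28/2020), B (12/21/2020).
A is senior to B before the subordination, so the two trade places.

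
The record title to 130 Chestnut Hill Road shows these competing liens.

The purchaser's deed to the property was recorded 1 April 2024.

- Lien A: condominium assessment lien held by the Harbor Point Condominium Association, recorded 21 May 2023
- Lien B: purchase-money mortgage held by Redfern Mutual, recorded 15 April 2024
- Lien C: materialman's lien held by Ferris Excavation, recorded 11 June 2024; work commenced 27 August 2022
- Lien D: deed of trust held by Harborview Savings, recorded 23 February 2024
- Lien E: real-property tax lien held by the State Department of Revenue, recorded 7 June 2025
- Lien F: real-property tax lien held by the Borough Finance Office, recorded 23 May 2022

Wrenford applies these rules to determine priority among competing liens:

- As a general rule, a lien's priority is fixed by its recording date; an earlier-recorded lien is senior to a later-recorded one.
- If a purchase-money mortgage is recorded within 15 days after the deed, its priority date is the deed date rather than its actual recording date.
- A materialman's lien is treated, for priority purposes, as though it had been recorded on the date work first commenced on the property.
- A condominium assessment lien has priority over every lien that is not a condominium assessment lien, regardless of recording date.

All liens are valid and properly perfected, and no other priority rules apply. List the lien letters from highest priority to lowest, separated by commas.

Adjusting effective dates: B's effective date is the deed date, 1 April 2024; C's effective date is 27 August 2022, when work began.
A is a condominium assessment lien, so it outranks all other liens regardless of date.
The other liens, earliest effective date first: F (23 May 2022), C (27 August 2022), D (23 February 2024), B (1 April 2024), E (7 June 2025).

A, F, C, D, B, E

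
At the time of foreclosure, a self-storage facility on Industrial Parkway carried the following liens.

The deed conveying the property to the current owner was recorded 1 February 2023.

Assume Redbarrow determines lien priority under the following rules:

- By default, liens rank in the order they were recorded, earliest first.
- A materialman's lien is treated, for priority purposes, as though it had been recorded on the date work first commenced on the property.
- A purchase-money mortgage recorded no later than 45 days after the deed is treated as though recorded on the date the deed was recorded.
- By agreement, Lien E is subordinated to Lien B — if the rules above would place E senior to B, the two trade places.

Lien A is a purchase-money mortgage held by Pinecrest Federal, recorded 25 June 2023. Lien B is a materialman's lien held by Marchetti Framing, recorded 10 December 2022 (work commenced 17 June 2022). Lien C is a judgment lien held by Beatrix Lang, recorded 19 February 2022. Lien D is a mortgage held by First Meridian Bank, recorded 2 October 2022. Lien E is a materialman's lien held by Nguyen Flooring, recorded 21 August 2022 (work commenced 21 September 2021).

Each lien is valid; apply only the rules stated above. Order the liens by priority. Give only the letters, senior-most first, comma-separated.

Effective dates: A was recorded 144 days after the deed, outside the 45-day window, so it keeps its recording date; B is treated as recorded 17 June 2022, the work-commencement date; E is treated as recorded 21 September 2021, the work-commencement date.
Ordering by effective date: E (21 September 2021), C (19 February 2022), B (17 June 2022), D (2 October 2022), A (25 June 2023).
E is senior to B before the subordination, so the two trade places.

B, C, E, D, A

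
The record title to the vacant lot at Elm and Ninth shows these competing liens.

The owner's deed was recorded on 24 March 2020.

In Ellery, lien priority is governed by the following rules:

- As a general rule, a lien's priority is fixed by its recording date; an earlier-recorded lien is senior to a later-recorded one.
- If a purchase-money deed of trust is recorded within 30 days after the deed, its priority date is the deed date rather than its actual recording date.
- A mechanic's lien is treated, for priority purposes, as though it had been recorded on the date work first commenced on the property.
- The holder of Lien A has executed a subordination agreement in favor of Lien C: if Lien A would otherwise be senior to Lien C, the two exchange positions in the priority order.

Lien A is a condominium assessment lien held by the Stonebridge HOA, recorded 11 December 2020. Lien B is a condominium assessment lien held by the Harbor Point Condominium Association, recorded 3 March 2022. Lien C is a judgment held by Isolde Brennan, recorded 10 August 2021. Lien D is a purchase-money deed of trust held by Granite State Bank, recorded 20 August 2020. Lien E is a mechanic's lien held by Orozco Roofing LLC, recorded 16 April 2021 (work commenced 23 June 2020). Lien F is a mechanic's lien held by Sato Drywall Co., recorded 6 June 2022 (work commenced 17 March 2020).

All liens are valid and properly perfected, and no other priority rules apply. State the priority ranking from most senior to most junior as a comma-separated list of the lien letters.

F, E, D, C, A, B

First, effective dates: D missed the 30-day window (149 days after the deed), so its recording date stands; E is treated as recorded 23 June 2020, the work-commencement date; F relates back to 17 March 2020 (work commenced).
Sorted by effective date: F (17 March 2020), E (23 June 2020), D (20 August 2020), A (11 December 2020), C (10 August 2021), B (3 March 2022).
Because A would otherwise rank above C, the subordination swaps them.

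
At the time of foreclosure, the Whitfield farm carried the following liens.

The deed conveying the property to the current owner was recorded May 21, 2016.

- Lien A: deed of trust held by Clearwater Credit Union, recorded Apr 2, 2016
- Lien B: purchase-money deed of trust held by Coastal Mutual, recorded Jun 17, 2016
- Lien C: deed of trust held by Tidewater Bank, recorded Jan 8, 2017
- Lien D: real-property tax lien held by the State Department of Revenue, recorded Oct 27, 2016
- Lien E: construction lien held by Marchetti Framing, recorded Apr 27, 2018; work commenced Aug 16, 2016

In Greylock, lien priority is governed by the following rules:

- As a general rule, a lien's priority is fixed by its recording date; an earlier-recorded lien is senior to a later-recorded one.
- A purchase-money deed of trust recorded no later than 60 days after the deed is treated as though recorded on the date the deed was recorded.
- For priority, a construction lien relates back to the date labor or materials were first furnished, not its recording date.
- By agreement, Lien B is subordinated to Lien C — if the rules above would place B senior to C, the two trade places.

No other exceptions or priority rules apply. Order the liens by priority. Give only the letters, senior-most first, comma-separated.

First, effective dates: B was recorded within the 60-day window, so its effective date is the deed date May 21, 2016; E is treated as recorded Aug 16, 2016, the work-commencement date.
Sorted by effective date: A (Apr 2, 2016), B (May 21, 2016), E (Aug 16, 2016), D (Oct 27, 2016), C (Jan 8, 2017).
Because B would otherwise rank above C, the subordination swaps them.

A, C, E, D, B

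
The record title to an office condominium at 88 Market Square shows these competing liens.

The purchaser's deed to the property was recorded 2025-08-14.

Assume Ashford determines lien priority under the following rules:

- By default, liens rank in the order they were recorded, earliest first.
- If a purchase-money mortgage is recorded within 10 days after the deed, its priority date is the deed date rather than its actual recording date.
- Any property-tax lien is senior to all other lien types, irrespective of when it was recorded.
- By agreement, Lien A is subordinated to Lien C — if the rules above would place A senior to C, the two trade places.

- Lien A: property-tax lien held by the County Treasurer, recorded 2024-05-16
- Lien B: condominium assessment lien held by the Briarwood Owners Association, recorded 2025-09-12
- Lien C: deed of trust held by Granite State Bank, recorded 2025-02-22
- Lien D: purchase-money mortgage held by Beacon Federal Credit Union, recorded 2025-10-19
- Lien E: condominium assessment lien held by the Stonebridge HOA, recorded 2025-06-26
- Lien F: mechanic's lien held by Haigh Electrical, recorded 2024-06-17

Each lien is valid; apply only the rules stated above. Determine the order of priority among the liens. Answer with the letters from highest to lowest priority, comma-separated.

Effective dates: D was recorded 66 days after the deed — beyond 10 days — so no relation-back applies.
A is a property-tax lien, so it outranks all other liens regardless of date.
The other liens, earliest effective date first: F (2024-06-17), C (2025-02-22), E (2025-06-26), B (2025-09-12), D (2025-10-19).
The subordination applies — A was senior to C — so A and C swap.

C, F, A, E, B, D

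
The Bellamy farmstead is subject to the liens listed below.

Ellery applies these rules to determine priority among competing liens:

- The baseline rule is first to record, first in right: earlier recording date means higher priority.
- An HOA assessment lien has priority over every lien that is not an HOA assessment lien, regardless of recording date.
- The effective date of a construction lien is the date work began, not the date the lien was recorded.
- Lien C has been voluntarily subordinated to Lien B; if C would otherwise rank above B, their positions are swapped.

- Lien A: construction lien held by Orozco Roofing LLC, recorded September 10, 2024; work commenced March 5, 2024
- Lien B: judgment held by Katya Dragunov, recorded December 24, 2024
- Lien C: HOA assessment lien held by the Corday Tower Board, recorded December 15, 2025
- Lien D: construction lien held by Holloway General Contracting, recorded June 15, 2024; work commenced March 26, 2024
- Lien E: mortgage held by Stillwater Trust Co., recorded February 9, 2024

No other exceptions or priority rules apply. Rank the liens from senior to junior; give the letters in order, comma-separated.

First, effective dates: A is treated as recorded March 5, 2024, the work-commencement date; D's effective date is March 26, 2024, when work began.
C is an HOA assessment lien and takes priority over every other lien.
The other liens, earliest effective date first: E (February 9, 2024), A (March 5, 2024), D (March 26, 2024), B (December 24, 2024).
Because C would otherwise rank above B, the subordination swaps them.

B, E, A, D, C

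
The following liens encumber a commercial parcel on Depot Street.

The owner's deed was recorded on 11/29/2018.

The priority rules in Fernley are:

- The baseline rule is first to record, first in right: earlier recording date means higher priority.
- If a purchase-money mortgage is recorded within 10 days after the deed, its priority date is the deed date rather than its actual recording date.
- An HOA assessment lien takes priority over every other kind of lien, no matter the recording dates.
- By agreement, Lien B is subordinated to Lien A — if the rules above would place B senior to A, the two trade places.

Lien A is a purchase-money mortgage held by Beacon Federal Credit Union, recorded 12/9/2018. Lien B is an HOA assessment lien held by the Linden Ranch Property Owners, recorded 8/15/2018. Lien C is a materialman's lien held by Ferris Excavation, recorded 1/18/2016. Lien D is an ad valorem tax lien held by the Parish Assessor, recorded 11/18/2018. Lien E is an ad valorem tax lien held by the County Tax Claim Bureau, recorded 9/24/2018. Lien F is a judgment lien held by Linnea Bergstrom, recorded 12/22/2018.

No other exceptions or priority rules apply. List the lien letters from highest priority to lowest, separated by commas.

A, C, E, D, B, F

First, effective dates: A was recorded within the 10-day window, so its effective date is the deed date 11/29/2018.
B is an HOA assessment lien and takes priority over every other lien.
Remaining liens by effective date: C (1/18/2016), E (9/24/2018), D (11/18/2018), A (11/29/2018), F (12/22/2018).
Because B would otherwise rank above A, the subordination swaps them.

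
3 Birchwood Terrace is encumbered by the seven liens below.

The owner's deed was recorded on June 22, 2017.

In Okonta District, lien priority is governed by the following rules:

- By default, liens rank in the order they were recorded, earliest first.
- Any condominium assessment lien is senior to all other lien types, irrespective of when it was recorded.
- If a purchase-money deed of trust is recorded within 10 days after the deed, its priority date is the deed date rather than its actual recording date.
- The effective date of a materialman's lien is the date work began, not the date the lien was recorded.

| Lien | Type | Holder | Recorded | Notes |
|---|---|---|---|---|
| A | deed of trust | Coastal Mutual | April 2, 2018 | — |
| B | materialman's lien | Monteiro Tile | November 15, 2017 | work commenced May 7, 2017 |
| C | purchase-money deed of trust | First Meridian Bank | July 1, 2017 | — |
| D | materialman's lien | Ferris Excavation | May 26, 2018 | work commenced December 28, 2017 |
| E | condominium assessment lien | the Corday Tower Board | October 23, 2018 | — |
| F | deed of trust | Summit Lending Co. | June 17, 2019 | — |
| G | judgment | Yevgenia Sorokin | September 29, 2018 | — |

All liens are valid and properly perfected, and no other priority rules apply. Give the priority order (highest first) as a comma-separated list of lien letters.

E, B, C, D, A, G, F

Effective dates after the stated exceptions: B relates back to May 7, 2017 (work commenced); C was recorded within the 10-day window, so its effective date is the deed date June 22, 2017; D's effective date is December 28, 2017, when work began.
E is a condominium assessment lien and takes priority over every other lien.
The other liens, earliest effective date first: B (May 7, 2017), C (June 22, 2017), D (December 28, 2017), A (April 2, 2018), G (September 29, 2018), F (June 17, 2019).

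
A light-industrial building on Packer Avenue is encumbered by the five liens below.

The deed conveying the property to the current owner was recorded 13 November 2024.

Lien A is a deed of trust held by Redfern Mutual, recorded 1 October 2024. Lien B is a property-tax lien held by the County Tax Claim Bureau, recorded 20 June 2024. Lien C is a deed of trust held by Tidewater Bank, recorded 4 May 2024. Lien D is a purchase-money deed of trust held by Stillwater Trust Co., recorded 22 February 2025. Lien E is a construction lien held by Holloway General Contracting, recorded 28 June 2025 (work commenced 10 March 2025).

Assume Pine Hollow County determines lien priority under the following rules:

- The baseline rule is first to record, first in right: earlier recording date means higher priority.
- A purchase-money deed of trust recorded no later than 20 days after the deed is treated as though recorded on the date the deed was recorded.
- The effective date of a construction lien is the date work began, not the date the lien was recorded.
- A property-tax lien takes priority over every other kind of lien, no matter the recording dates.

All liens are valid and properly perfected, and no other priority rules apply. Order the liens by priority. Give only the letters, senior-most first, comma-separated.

Effective dates: D was recorded 101 days after the deed — beyond 20 days — so no relation-back applies; E's effective date is 10 March 2025, when work began.
B is a property-tax lien and takes priority over every other lien.
The other liens, earliest effective date first: C (4 May 2024), A (1 October 2024), D (22 February 2025), E (10 March 2025).

B, C, A, D, E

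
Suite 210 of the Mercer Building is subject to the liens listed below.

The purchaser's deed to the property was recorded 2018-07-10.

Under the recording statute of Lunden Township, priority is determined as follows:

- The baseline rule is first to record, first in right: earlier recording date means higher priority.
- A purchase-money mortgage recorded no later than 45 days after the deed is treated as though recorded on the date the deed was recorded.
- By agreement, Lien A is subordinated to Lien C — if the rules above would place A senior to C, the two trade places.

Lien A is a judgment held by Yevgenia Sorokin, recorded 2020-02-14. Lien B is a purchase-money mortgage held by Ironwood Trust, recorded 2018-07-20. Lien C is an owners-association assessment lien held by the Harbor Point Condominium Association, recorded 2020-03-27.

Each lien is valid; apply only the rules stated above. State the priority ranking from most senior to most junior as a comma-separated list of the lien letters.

B, C, A

Effective dates: B relates back to the deed date 2018-07-10.
By effective date: B (2018-07-10), A (2020-02-14), C (2020-03-27).
A is senior to C before the subordination, so the two trade places.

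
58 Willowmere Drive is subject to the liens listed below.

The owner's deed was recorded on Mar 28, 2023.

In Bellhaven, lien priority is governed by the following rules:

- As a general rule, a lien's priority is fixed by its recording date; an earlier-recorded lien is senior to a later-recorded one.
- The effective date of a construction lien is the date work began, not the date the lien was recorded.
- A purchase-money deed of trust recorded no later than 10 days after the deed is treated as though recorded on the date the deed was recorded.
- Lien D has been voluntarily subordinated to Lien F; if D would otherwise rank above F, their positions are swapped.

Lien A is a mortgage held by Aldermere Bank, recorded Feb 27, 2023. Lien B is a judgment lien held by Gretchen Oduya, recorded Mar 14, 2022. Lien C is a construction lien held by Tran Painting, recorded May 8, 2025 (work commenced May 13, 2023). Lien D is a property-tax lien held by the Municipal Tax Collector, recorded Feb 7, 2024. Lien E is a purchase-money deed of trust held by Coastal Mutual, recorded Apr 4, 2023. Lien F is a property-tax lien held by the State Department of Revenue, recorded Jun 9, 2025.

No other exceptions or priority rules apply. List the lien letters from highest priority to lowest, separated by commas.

B, A, E, C, F, D

Effective dates after the stated exceptions: C relates back to May 13, 2023 (work commenced); E relates back to the deed date Mar 28, 2023.
By effective date, earliest first: B (Mar 14, 2022), A (Feb 27, 2023), E (Mar 28, 2023), C (May 13, 2023), D (Feb 7, 2024), F (Jun 9, 2025).
The subordination applies — D was senior to F — so D and F swap.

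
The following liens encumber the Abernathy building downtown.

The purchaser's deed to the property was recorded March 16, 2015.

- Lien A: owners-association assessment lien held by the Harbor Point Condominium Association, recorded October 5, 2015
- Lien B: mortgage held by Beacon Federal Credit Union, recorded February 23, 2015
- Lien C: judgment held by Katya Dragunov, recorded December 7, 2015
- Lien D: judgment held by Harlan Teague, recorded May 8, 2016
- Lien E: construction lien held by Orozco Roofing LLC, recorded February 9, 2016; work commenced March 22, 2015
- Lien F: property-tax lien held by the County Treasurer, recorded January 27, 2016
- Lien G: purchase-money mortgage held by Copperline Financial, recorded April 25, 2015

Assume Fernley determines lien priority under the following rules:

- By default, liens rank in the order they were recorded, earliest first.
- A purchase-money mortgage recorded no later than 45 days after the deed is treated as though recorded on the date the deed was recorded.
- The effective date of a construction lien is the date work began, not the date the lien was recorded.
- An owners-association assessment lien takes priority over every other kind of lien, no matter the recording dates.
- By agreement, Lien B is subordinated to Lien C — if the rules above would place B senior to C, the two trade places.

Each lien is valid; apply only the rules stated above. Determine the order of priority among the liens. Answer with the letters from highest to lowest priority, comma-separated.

A, C, G, E, B, F, D

Effective dates: E relates back to March 22, 2015 (work commenced); G's effective date is the deed date, March 16, 2015.
A, as an owners-association assessment lien, has superpriority and ranks first.
The other liens, earliest effective date first: B (February 23, 2015), G (March 16, 2015), E (March 22, 2015), C (December 7, 2015), F (January 27, 2016), D (May 8, 2016).
B is senior to C before the subordination, so the two trade places.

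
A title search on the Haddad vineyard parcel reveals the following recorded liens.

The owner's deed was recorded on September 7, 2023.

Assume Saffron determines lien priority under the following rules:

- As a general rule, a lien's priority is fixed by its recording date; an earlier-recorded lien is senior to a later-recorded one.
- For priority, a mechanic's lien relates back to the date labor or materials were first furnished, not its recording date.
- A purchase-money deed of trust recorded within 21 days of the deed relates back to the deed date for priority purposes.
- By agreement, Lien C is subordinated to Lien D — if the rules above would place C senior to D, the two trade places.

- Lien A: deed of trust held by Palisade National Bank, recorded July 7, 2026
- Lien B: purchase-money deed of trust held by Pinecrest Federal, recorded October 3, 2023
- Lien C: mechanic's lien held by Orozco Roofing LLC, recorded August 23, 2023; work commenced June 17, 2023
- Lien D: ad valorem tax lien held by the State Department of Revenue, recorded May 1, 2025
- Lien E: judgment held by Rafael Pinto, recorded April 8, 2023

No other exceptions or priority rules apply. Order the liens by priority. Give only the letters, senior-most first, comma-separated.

E, D, B, C, A

Adjusting effective dates: B missed the 21-day window (26 days after the deed), so its recording date stands; C is treated as recorded June 17, 2023, the work-commencement date.
By effective date, earliest first: E (April 8, 2023), C (June 17, 2023), B (October 3, 2023), D (May 1, 2025), A (July 7, 2026).
The subordination applies — C was senior to D — so C and D swap.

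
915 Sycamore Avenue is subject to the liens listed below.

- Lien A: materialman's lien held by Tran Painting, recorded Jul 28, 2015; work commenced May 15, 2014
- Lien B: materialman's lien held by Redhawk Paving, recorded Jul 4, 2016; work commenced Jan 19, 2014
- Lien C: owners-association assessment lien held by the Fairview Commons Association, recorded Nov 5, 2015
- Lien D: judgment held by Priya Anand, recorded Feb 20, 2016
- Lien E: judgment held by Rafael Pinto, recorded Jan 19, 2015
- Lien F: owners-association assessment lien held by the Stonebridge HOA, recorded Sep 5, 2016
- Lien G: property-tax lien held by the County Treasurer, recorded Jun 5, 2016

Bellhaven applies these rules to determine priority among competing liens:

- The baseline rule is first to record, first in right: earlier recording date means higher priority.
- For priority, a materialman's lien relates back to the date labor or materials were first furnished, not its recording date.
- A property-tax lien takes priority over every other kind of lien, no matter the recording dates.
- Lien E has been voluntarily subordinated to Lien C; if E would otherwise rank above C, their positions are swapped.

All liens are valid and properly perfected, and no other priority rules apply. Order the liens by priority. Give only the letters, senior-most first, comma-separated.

Effective dates after the stated exceptions: A relates back to May 15, 2014 (work commenced); B relates back to Jan 19, 2014 (work commenced).
G, as a property-tax lien, has superpriority and ranks first.
The other liens, earliest effective date first: B (Jan 19, 2014), A (May 15, 2014), E (Jan 19, 2015), C (Nov 5, 2015), D (Feb 20, 2016), F (Sep 5, 2016).
Because E would otherwise rank above C, the subordination swaps them.

G, B, A, C, E, D, F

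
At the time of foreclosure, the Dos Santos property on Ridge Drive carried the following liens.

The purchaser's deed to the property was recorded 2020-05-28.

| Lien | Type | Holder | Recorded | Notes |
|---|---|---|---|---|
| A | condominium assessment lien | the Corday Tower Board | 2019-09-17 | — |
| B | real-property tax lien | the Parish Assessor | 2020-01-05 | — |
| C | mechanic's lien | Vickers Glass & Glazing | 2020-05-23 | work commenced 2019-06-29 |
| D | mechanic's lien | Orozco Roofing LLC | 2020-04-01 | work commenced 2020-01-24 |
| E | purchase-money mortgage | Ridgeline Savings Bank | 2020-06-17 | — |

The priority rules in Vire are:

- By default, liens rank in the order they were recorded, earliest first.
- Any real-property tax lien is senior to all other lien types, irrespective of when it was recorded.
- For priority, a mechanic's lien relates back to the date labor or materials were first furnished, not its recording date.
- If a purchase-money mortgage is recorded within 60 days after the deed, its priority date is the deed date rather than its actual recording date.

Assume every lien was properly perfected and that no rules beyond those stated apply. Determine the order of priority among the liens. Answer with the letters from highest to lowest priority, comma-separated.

First, effective dates: C relates back to 2019-06-29 (work commenced); D's effective date is 2020-01-24, when work began; E was recorded within the 60-day window, so its effective date is the deed date 2020-05-28.
B, as a real-property tax lien, has superpriority and ranks first.
The other liens, earliest effective date first: C (2019-06-29), A (2019-09-17), D (2020-01-24), E (2020-05-28).

B, C, A, D, E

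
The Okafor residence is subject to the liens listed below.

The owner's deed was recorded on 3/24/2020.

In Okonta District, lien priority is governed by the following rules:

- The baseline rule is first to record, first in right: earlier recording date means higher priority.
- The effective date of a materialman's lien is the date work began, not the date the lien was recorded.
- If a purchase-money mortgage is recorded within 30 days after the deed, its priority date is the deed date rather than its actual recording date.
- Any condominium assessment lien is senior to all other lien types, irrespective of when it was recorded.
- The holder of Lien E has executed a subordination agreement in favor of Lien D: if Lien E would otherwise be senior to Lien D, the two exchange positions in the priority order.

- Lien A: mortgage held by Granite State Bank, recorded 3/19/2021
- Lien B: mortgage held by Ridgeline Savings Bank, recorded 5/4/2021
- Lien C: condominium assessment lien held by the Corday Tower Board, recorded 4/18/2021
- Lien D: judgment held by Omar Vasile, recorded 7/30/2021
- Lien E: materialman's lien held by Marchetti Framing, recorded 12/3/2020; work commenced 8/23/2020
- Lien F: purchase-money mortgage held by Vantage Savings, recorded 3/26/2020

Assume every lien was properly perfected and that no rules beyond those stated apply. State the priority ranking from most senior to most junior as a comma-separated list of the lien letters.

Adjusting effective dates: E's effective date is 8/23/2020, when work began; F's effective date is the deed date, 3/24/2020.
C is a condominium assessment lien, so it outranks all other liens regardless of date.
Remaining liens by effective date: F (3/24/2020), E (8/23/2020), A (3/19/2021), B (5/4/2021), D (7/30/2021).
Because E would otherwise rank above D, the subordination swaps them.

C, F, D, A, B, E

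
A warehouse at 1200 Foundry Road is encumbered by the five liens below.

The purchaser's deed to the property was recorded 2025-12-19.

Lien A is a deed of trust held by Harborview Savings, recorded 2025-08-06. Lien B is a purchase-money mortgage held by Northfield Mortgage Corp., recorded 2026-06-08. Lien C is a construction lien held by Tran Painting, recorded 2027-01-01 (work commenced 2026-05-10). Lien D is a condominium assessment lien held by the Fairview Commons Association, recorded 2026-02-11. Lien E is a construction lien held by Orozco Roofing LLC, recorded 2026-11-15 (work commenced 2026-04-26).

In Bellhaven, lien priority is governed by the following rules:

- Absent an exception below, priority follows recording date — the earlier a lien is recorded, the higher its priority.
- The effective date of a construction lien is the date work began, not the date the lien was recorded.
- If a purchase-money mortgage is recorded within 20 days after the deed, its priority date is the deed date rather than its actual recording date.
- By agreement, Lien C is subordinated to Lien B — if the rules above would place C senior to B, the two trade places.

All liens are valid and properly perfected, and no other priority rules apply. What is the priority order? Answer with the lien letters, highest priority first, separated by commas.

A, D, E, B, C

Effective dates: B missed the 20-day window (171 days after the deed), so its recording date stands; C relates back to 2026-05-10 (work commenced); E is treated as recorded 2026-04-26, the work-commencement date.
By effective date: A (2025-08-06), D (2026-02-11), E (2026-04-26), C (2026-05-10), B (2026-06-08).
Because C would otherwise rank above B, the subordination swaps them.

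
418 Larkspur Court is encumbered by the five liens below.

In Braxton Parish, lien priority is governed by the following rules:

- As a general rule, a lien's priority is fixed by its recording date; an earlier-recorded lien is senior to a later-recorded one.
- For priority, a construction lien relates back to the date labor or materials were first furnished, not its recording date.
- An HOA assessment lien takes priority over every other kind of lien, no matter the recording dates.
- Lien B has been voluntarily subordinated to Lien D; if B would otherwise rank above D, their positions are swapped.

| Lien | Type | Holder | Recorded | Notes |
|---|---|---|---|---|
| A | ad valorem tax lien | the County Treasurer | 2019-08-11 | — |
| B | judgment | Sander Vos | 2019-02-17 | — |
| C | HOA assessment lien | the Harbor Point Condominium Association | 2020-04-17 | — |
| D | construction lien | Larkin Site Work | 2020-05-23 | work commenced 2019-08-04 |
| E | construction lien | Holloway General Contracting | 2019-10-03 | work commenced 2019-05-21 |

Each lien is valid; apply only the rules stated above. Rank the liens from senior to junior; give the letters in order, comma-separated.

Effective dates: D is treated as recorded 2019-08-04, the work-commencement date; E relates back to 2019-05-21 (work commenced).
C, as an HOA assessment lien, has superpriority and ranks first.
Remaining liens by effective date: B (2019-02-17), E (2019-05-21), D (2019-08-04), A (2019-08-11).
B is senior to D before the subordination, so the two trade places.

C, D, E, B, A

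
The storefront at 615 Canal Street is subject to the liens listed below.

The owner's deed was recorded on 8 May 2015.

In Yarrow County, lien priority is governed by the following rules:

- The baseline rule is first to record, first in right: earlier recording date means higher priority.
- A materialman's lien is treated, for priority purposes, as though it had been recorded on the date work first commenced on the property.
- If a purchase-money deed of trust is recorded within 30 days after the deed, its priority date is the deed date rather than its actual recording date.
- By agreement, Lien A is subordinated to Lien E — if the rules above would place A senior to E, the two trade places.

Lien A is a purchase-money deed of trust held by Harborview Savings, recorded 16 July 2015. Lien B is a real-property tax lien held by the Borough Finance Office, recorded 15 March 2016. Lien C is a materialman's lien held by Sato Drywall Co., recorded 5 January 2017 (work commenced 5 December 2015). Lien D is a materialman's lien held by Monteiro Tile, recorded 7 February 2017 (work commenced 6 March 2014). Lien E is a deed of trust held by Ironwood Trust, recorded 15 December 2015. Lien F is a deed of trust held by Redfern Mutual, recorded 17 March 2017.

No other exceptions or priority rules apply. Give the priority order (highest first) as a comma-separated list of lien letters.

D, E, C, A, B, F

Adjusting effective dates: A was recorded 69 days after the deed, outside the 30-day window, so it keeps its recording date; C is treated as recorded 5 December 2015, the work-commencement date; D relates back to 6 March 2014 (work commenced).
By effective date, earliest first: D (6 March 2014), A (16 July 2015), C (5 December 2015), E (15 December 2015), B (15 March 2016), F (17 March 2017).
The subordination applies — A was senior to E — so A and E swap.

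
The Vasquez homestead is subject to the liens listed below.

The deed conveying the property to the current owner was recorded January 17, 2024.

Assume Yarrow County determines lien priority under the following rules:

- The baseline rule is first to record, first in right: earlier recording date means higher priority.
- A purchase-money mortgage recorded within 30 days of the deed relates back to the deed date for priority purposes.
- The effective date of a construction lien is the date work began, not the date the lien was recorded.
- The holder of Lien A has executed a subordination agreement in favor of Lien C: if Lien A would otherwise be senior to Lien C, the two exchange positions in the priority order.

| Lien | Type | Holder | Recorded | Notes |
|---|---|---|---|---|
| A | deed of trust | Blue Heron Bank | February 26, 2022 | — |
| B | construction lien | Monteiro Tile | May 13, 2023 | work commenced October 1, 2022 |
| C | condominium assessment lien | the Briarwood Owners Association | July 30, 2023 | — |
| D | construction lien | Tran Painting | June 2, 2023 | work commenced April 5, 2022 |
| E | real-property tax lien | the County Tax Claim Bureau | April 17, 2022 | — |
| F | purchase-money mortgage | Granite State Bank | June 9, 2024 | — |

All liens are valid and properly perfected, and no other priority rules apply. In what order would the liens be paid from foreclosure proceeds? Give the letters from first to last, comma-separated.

C, D, E, B, A, F

First, effective dates: B relates back to October 1, 2022 (work commenced); D relates back to April 5, 2022 (work commenced); F was recorded 144 days after the deed, outside the 30-day window, so it keeps its recording date.
By effective date, earliest first: A (February 26, 2022), D (April 5, 2022), E (April 17, 2022), B (October 1, 2022), C (July 30, 2023), F (June 9, 2024).
The subordination applies — A was senior to C — so A and C swap.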